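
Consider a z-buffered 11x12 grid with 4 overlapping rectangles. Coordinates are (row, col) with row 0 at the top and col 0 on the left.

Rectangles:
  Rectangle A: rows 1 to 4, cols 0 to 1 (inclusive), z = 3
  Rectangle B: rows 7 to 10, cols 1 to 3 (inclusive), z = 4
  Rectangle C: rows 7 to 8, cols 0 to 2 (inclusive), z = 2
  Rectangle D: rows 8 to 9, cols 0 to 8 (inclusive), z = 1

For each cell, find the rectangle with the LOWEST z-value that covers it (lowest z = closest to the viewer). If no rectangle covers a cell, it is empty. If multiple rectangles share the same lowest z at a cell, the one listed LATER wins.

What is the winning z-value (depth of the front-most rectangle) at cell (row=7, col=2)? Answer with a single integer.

Check cell (7,2):
  A: rows 1-4 cols 0-1 -> outside (row miss)
  B: rows 7-10 cols 1-3 z=4 -> covers; best now B (z=4)
  C: rows 7-8 cols 0-2 z=2 -> covers; best now C (z=2)
  D: rows 8-9 cols 0-8 -> outside (row miss)
Winner: C at z=2

Answer: 2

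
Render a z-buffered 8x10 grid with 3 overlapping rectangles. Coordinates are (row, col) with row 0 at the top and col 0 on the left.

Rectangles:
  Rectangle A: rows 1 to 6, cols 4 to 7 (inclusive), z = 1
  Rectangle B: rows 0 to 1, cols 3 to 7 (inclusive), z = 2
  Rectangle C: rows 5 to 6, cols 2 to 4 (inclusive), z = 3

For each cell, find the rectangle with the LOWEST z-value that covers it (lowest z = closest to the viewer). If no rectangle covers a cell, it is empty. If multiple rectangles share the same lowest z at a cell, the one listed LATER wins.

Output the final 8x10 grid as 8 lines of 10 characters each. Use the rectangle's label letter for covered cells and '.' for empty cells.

...BBBBB..
...BAAAA..
....AAAA..
....AAAA..
....AAAA..
..CCAAAA..
..CCAAAA..
..........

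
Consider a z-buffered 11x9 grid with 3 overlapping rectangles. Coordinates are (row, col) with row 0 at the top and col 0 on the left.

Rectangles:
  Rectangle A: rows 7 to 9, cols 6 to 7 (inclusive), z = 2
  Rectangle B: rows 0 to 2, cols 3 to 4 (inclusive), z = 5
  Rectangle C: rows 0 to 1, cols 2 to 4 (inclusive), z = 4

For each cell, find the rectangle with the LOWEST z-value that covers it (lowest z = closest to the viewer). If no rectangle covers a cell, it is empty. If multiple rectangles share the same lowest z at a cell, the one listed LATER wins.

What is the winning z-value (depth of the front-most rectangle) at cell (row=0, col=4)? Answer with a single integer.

Check cell (0,4):
  A: rows 7-9 cols 6-7 -> outside (row miss)
  B: rows 0-2 cols 3-4 z=5 -> covers; best now B (z=5)
  C: rows 0-1 cols 2-4 z=4 -> covers; best now C (z=4)
Winner: C at z=4

Answer: 4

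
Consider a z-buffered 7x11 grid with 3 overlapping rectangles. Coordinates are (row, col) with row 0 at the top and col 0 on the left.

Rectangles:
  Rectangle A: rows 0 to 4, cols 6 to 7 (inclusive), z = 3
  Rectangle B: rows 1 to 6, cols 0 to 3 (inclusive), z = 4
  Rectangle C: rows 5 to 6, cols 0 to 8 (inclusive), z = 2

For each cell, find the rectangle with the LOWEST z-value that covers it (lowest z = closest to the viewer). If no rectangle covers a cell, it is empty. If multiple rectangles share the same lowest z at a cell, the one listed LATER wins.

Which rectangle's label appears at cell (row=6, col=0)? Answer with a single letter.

Check cell (6,0):
  A: rows 0-4 cols 6-7 -> outside (row miss)
  B: rows 1-6 cols 0-3 z=4 -> covers; best now B (z=4)
  C: rows 5-6 cols 0-8 z=2 -> covers; best now C (z=2)
Winner: C at z=2

Answer: C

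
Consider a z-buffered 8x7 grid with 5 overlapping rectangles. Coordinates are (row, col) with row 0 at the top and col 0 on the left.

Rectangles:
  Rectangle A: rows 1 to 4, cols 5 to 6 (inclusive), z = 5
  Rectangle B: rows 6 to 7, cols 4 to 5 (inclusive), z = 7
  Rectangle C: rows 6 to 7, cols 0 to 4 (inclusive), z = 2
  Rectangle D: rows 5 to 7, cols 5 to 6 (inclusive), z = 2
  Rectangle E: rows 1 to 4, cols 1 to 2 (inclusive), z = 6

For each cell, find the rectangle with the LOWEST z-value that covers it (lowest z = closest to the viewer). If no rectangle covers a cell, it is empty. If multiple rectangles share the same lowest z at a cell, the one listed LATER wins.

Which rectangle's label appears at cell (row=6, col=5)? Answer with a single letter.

Check cell (6,5):
  A: rows 1-4 cols 5-6 -> outside (row miss)
  B: rows 6-7 cols 4-5 z=7 -> covers; best now B (z=7)
  C: rows 6-7 cols 0-4 -> outside (col miss)
  D: rows 5-7 cols 5-6 z=2 -> covers; best now D (z=2)
  E: rows 1-4 cols 1-2 -> outside (row miss)
Winner: D at z=2

Answer: D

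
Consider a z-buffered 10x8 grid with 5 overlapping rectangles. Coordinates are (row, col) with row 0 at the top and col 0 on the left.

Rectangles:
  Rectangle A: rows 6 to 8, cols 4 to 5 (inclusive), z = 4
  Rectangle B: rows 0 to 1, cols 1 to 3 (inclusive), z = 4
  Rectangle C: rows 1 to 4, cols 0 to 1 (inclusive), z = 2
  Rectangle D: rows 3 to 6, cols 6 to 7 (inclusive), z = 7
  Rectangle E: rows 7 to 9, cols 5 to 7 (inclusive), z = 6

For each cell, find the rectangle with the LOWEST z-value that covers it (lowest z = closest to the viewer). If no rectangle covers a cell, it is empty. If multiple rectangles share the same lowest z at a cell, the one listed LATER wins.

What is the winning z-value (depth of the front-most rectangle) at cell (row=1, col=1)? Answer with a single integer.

Answer: 2

Derivation:
Check cell (1,1):
  A: rows 6-8 cols 4-5 -> outside (row miss)
  B: rows 0-1 cols 1-3 z=4 -> covers; best now B (z=4)
  C: rows 1-4 cols 0-1 z=2 -> covers; best now C (z=2)
  D: rows 3-6 cols 6-7 -> outside (row miss)
  E: rows 7-9 cols 5-7 -> outside (row miss)
Winner: C at z=2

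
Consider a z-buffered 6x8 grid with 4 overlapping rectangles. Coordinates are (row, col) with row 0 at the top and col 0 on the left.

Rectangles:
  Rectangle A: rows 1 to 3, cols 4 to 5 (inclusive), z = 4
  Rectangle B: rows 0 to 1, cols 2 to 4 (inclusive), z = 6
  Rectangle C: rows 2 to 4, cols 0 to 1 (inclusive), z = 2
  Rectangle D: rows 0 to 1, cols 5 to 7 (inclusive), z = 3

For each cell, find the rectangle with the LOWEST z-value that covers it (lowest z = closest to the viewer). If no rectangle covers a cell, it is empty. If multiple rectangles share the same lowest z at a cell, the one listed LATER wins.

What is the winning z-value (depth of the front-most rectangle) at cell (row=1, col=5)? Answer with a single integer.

Answer: 3

Derivation:
Check cell (1,5):
  A: rows 1-3 cols 4-5 z=4 -> covers; best now A (z=4)
  B: rows 0-1 cols 2-4 -> outside (col miss)
  C: rows 2-4 cols 0-1 -> outside (row miss)
  D: rows 0-1 cols 5-7 z=3 -> covers; best now D (z=3)
Winner: D at z=3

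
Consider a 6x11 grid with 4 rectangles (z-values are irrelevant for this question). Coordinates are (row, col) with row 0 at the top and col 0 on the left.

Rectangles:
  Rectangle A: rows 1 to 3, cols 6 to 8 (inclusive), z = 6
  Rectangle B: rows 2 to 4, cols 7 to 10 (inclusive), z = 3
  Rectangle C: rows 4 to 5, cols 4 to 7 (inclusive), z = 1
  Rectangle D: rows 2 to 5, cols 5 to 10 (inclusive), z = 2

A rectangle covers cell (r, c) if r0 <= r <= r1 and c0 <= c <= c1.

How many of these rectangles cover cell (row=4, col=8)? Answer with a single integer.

Answer: 2

Derivation:
Check cell (4,8):
  A: rows 1-3 cols 6-8 -> outside (row miss)
  B: rows 2-4 cols 7-10 -> covers
  C: rows 4-5 cols 4-7 -> outside (col miss)
  D: rows 2-5 cols 5-10 -> covers
Count covering = 2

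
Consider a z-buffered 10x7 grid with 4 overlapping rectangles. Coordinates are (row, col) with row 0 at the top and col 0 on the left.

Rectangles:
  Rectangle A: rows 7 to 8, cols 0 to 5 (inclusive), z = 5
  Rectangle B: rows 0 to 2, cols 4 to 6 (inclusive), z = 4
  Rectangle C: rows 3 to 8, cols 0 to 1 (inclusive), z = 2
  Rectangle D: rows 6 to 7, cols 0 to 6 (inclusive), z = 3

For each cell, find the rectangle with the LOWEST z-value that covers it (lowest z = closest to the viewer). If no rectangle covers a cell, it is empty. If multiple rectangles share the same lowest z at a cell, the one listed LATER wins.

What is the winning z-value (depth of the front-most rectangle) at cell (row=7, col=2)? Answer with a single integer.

Check cell (7,2):
  A: rows 7-8 cols 0-5 z=5 -> covers; best now A (z=5)
  B: rows 0-2 cols 4-6 -> outside (row miss)
  C: rows 3-8 cols 0-1 -> outside (col miss)
  D: rows 6-7 cols 0-6 z=3 -> covers; best now D (z=3)
Winner: D at z=3

Answer: 3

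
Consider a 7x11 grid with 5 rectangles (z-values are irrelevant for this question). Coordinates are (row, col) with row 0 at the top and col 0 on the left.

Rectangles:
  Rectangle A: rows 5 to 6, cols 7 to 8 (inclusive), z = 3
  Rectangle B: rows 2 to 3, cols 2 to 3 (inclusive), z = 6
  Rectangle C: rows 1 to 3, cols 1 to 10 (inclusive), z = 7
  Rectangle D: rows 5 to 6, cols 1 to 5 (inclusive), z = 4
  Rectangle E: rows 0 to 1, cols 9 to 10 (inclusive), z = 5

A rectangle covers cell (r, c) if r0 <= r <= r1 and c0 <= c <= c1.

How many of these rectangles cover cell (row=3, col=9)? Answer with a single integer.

Answer: 1

Derivation:
Check cell (3,9):
  A: rows 5-6 cols 7-8 -> outside (row miss)
  B: rows 2-3 cols 2-3 -> outside (col miss)
  C: rows 1-3 cols 1-10 -> covers
  D: rows 5-6 cols 1-5 -> outside (row miss)
  E: rows 0-1 cols 9-10 -> outside (row miss)
Count covering = 1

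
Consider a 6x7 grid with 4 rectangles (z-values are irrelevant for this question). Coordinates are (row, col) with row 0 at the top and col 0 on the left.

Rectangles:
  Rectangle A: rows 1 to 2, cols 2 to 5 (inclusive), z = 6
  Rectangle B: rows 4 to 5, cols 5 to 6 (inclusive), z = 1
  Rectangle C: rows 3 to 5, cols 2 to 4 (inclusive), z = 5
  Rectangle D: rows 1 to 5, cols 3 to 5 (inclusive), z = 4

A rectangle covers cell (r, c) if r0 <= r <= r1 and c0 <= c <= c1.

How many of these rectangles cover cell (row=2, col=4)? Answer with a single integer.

Check cell (2,4):
  A: rows 1-2 cols 2-5 -> covers
  B: rows 4-5 cols 5-6 -> outside (row miss)
  C: rows 3-5 cols 2-4 -> outside (row miss)
  D: rows 1-5 cols 3-5 -> covers
Count covering = 2

Answer: 2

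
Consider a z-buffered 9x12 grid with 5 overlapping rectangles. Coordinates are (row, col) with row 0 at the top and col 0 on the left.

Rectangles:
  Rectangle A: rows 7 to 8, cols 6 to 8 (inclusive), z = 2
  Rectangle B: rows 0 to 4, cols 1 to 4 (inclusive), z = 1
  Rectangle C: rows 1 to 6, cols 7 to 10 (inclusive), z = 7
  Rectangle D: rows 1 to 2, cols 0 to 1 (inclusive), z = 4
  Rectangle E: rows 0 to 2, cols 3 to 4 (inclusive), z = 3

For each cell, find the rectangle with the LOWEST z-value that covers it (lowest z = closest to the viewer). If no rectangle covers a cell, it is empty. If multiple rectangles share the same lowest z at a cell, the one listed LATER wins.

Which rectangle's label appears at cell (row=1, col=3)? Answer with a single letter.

Check cell (1,3):
  A: rows 7-8 cols 6-8 -> outside (row miss)
  B: rows 0-4 cols 1-4 z=1 -> covers; best now B (z=1)
  C: rows 1-6 cols 7-10 -> outside (col miss)
  D: rows 1-2 cols 0-1 -> outside (col miss)
  E: rows 0-2 cols 3-4 z=3 -> covers; best now B (z=1)
Winner: B at z=1

Answer: B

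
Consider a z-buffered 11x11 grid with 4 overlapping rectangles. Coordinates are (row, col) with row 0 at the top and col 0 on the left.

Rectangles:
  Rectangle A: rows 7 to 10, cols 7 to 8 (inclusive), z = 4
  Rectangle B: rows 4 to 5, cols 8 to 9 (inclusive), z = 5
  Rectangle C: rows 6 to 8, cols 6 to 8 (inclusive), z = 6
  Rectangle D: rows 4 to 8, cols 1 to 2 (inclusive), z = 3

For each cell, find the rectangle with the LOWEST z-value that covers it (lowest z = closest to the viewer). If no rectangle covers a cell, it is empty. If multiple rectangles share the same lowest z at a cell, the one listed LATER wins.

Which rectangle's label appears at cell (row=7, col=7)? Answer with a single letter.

Answer: A

Derivation:
Check cell (7,7):
  A: rows 7-10 cols 7-8 z=4 -> covers; best now A (z=4)
  B: rows 4-5 cols 8-9 -> outside (row miss)
  C: rows 6-8 cols 6-8 z=6 -> covers; best now A (z=4)
  D: rows 4-8 cols 1-2 -> outside (col miss)
Winner: A at z=4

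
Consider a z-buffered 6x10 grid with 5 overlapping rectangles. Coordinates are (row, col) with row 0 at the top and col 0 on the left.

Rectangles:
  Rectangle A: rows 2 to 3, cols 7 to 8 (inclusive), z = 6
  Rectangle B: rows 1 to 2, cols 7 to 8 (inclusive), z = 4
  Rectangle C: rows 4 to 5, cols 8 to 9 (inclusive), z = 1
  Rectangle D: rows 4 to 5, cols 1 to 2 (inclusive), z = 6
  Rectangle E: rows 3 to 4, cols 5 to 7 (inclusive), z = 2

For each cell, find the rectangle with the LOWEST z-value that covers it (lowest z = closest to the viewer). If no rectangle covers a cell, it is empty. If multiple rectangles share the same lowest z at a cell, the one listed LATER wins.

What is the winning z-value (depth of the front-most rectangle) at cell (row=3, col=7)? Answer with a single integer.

Check cell (3,7):
  A: rows 2-3 cols 7-8 z=6 -> covers; best now A (z=6)
  B: rows 1-2 cols 7-8 -> outside (row miss)
  C: rows 4-5 cols 8-9 -> outside (row miss)
  D: rows 4-5 cols 1-2 -> outside (row miss)
  E: rows 3-4 cols 5-7 z=2 -> covers; best now E (z=2)
Winner: E at z=2

Answer: 2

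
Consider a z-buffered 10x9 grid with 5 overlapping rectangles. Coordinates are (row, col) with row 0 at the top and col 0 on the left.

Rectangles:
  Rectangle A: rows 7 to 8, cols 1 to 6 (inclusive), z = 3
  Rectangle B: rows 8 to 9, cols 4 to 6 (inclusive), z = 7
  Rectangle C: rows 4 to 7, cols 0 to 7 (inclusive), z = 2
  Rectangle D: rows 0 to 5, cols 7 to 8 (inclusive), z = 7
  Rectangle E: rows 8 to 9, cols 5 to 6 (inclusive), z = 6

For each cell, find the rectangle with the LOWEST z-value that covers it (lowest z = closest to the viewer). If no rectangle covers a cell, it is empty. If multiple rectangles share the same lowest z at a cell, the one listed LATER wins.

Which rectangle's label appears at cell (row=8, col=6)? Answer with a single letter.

Answer: A

Derivation:
Check cell (8,6):
  A: rows 7-8 cols 1-6 z=3 -> covers; best now A (z=3)
  B: rows 8-9 cols 4-6 z=7 -> covers; best now A (z=3)
  C: rows 4-7 cols 0-7 -> outside (row miss)
  D: rows 0-5 cols 7-8 -> outside (row miss)
  E: rows 8-9 cols 5-6 z=6 -> covers; best now A (z=3)
Winner: A at z=3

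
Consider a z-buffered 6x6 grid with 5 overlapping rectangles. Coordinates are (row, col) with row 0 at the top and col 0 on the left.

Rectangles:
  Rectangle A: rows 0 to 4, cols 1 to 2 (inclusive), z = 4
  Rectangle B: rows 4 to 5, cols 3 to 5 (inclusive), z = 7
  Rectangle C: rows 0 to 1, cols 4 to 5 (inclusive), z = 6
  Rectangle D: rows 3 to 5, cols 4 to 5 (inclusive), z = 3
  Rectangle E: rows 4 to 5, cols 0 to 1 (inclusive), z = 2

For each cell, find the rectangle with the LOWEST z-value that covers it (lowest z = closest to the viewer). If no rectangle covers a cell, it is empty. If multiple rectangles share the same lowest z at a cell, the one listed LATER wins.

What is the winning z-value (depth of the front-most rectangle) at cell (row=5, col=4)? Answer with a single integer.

Check cell (5,4):
  A: rows 0-4 cols 1-2 -> outside (row miss)
  B: rows 4-5 cols 3-5 z=7 -> covers; best now B (z=7)
  C: rows 0-1 cols 4-5 -> outside (row miss)
  D: rows 3-5 cols 4-5 z=3 -> covers; best now D (z=3)
  E: rows 4-5 cols 0-1 -> outside (col miss)
Winner: D at z=3

Answer: 3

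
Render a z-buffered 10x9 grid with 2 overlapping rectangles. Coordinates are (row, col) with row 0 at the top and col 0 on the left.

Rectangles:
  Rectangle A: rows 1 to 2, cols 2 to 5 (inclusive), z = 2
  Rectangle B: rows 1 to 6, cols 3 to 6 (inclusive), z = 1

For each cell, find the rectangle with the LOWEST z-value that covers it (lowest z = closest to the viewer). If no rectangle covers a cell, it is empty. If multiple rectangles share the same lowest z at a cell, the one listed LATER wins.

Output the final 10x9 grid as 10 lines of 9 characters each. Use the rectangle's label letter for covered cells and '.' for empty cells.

.........
..ABBBB..
..ABBBB..
...BBBB..
...BBBB..
...BBBB..
...BBBB..
.........
.........
.........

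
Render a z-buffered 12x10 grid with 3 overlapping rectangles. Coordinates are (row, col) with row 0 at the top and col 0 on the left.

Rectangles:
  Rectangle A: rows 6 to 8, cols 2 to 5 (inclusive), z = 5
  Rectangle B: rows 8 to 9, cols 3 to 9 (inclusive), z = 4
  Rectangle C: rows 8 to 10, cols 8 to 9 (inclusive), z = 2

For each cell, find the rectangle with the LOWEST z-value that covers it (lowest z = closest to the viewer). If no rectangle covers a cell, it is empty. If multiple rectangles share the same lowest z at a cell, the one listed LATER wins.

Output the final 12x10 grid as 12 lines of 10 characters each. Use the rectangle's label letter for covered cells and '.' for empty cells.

..........
..........
..........
..........
..........
..........
..AAAA....
..AAAA....
..ABBBBBCC
...BBBBBCC
........CC
..........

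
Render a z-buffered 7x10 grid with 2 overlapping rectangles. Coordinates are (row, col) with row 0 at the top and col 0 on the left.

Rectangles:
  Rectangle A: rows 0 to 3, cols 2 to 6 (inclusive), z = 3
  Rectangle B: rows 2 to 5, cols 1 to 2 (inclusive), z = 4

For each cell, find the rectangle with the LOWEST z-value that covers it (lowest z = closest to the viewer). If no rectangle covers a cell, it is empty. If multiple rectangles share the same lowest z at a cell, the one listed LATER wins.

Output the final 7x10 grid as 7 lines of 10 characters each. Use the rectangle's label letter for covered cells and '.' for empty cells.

..AAAAA...
..AAAAA...
.BAAAAA...
.BAAAAA...
.BB.......
.BB.......
..........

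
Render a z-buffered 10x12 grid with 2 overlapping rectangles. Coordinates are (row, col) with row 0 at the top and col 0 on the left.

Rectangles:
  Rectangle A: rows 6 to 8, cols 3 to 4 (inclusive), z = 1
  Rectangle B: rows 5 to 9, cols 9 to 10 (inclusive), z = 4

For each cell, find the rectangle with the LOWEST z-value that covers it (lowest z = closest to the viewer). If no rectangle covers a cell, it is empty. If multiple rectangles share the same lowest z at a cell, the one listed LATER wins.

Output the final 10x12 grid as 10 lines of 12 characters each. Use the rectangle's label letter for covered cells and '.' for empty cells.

............
............
............
............
............
.........BB.
...AA....BB.
...AA....BB.
...AA....BB.
.........BB.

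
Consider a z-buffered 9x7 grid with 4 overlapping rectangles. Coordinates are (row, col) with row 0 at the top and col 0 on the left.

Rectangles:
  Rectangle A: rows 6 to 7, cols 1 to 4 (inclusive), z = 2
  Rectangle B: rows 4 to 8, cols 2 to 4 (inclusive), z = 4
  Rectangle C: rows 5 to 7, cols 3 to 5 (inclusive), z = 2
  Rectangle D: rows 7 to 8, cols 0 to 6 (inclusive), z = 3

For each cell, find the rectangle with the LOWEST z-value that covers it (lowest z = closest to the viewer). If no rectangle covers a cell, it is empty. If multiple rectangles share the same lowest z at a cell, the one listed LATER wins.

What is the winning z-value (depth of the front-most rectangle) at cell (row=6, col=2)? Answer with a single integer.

Answer: 2

Derivation:
Check cell (6,2):
  A: rows 6-7 cols 1-4 z=2 -> covers; best now A (z=2)
  B: rows 4-8 cols 2-4 z=4 -> covers; best now A (z=2)
  C: rows 5-7 cols 3-5 -> outside (col miss)
  D: rows 7-8 cols 0-6 -> outside (row miss)
Winner: A at z=2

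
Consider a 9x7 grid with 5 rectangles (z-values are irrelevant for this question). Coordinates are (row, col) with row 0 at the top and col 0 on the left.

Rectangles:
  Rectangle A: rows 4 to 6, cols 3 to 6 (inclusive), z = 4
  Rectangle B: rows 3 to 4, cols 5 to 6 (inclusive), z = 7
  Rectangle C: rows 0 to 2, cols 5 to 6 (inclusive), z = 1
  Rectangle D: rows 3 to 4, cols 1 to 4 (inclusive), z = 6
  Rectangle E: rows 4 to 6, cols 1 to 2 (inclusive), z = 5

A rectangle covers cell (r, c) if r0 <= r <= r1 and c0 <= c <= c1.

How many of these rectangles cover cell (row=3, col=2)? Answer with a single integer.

Check cell (3,2):
  A: rows 4-6 cols 3-6 -> outside (row miss)
  B: rows 3-4 cols 5-6 -> outside (col miss)
  C: rows 0-2 cols 5-6 -> outside (row miss)
  D: rows 3-4 cols 1-4 -> covers
  E: rows 4-6 cols 1-2 -> outside (row miss)
Count covering = 1

Answer: 1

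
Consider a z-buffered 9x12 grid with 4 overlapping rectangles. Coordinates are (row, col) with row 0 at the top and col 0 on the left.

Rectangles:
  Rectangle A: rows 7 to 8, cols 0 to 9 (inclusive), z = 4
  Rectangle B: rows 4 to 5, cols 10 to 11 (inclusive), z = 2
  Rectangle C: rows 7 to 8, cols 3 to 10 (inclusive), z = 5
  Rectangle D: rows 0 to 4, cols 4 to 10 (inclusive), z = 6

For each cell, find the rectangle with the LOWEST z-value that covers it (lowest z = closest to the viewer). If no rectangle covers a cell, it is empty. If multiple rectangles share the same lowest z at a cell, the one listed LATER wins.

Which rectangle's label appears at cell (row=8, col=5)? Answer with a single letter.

Check cell (8,5):
  A: rows 7-8 cols 0-9 z=4 -> covers; best now A (z=4)
  B: rows 4-5 cols 10-11 -> outside (row miss)
  C: rows 7-8 cols 3-10 z=5 -> covers; best now A (z=4)
  D: rows 0-4 cols 4-10 -> outside (row miss)
Winner: A at z=4

Answer: A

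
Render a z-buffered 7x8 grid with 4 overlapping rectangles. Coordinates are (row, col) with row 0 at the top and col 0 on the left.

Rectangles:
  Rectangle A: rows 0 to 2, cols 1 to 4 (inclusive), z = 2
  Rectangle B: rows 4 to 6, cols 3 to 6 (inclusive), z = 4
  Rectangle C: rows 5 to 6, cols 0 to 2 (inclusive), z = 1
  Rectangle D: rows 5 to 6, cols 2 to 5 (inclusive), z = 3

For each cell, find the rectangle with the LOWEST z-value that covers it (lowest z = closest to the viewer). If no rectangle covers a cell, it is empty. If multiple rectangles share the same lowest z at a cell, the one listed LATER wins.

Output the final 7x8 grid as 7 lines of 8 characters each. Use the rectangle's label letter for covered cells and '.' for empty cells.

.AAAA...
.AAAA...
.AAAA...
........
...BBBB.
CCCDDDB.
CCCDDDB.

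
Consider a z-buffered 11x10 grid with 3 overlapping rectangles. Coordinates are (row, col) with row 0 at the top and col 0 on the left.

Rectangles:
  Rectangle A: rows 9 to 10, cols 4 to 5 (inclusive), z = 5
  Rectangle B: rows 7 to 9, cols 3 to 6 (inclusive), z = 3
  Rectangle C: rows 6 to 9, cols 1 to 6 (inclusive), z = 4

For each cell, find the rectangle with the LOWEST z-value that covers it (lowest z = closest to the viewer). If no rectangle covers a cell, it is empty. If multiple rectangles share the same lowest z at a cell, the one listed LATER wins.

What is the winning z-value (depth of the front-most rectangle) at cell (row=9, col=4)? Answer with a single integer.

Answer: 3

Derivation:
Check cell (9,4):
  A: rows 9-10 cols 4-5 z=5 -> covers; best now A (z=5)
  B: rows 7-9 cols 3-6 z=3 -> covers; best now B (z=3)
  C: rows 6-9 cols 1-6 z=4 -> covers; best now B (z=3)
Winner: B at z=3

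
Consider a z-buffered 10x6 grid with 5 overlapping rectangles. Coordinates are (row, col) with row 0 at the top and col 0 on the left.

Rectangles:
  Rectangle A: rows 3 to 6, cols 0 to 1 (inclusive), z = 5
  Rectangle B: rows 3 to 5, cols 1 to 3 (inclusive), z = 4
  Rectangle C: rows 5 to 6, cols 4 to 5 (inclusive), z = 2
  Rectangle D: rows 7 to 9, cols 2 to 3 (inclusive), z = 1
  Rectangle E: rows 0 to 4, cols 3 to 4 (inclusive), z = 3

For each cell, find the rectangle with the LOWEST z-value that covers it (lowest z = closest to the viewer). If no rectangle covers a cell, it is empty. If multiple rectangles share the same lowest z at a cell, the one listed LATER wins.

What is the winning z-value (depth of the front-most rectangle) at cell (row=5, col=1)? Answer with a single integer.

Check cell (5,1):
  A: rows 3-6 cols 0-1 z=5 -> covers; best now A (z=5)
  B: rows 3-5 cols 1-3 z=4 -> covers; best now B (z=4)
  C: rows 5-6 cols 4-5 -> outside (col miss)
  D: rows 7-9 cols 2-3 -> outside (row miss)
  E: rows 0-4 cols 3-4 -> outside (row miss)
Winner: B at z=4

Answer: 4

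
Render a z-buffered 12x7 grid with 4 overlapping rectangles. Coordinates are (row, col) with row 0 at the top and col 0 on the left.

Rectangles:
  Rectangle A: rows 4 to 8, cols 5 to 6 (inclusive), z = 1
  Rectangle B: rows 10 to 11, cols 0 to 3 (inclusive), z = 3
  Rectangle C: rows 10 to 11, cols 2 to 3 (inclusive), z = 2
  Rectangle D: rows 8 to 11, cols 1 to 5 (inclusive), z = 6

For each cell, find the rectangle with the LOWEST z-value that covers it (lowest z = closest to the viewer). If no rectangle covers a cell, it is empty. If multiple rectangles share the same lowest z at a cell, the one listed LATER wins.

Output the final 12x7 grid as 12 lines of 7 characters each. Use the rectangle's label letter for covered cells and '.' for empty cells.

.......
.......
.......
.......
.....AA
.....AA
.....AA
.....AA
.DDDDAA
.DDDDD.
BBCCDD.
BBCCDD.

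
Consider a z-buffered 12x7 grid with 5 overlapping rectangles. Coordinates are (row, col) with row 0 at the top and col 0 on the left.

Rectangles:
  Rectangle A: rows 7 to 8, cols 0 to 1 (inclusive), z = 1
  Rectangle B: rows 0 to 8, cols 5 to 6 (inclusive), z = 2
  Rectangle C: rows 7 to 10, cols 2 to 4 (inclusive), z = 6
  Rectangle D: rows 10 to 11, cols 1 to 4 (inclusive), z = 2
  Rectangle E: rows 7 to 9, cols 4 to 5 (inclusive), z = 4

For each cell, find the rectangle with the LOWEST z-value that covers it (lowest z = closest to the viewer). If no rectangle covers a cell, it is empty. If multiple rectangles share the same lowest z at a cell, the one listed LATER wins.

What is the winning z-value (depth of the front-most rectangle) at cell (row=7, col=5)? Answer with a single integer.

Answer: 2

Derivation:
Check cell (7,5):
  A: rows 7-8 cols 0-1 -> outside (col miss)
  B: rows 0-8 cols 5-6 z=2 -> covers; best now B (z=2)
  C: rows 7-10 cols 2-4 -> outside (col miss)
  D: rows 10-11 cols 1-4 -> outside (row miss)
  E: rows 7-9 cols 4-5 z=4 -> covers; best now B (z=2)
Winner: B at z=2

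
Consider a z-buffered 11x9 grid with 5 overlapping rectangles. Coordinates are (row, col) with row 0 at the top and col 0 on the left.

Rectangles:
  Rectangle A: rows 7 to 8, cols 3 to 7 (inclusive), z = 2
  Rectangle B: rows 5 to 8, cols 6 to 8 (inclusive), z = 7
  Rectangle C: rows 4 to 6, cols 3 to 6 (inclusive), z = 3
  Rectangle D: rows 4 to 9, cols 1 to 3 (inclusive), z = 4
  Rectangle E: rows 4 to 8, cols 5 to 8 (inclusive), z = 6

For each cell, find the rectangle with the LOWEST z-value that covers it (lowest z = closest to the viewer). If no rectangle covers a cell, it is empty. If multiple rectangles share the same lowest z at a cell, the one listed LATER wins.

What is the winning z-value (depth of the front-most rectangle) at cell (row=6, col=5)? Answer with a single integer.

Check cell (6,5):
  A: rows 7-8 cols 3-7 -> outside (row miss)
  B: rows 5-8 cols 6-8 -> outside (col miss)
  C: rows 4-6 cols 3-6 z=3 -> covers; best now C (z=3)
  D: rows 4-9 cols 1-3 -> outside (col miss)
  E: rows 4-8 cols 5-8 z=6 -> covers; best now C (z=3)
Winner: C at z=3

Answer: 3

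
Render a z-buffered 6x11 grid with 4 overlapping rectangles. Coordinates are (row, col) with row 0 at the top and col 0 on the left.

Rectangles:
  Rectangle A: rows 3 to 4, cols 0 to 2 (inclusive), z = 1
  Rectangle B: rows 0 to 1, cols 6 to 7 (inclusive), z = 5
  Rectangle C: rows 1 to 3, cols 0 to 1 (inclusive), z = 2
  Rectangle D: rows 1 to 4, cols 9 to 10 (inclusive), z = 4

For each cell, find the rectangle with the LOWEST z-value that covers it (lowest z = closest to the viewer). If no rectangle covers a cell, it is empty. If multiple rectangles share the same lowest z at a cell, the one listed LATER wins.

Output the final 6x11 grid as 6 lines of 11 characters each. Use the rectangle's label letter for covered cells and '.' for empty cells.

......BB...
CC....BB.DD
CC.......DD
AAA......DD
AAA......DD
...........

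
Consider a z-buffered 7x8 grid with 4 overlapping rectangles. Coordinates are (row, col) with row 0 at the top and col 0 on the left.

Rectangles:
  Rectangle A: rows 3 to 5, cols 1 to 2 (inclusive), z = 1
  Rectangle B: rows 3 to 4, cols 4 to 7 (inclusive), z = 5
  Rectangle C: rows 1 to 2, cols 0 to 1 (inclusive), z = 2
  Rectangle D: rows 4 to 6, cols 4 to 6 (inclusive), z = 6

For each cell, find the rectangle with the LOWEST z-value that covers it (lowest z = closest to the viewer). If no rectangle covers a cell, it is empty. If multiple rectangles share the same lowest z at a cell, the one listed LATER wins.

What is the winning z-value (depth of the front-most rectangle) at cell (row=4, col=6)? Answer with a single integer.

Answer: 5

Derivation:
Check cell (4,6):
  A: rows 3-5 cols 1-2 -> outside (col miss)
  B: rows 3-4 cols 4-7 z=5 -> covers; best now B (z=5)
  C: rows 1-2 cols 0-1 -> outside (row miss)
  D: rows 4-6 cols 4-6 z=6 -> covers; best now B (z=5)
Winner: B at z=5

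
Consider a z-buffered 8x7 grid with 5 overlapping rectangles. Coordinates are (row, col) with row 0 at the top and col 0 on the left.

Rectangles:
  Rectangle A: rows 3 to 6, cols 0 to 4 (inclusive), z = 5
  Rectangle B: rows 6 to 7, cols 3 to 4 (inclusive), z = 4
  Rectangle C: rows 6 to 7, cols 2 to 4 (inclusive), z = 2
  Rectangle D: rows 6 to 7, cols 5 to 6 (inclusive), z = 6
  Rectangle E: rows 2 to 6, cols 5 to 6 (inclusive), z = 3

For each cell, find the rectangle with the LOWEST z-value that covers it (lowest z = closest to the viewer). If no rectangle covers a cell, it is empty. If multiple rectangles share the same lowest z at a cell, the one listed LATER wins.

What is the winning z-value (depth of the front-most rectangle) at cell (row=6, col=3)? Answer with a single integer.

Check cell (6,3):
  A: rows 3-6 cols 0-4 z=5 -> covers; best now A (z=5)
  B: rows 6-7 cols 3-4 z=4 -> covers; best now B (z=4)
  C: rows 6-7 cols 2-4 z=2 -> covers; best now C (z=2)
  D: rows 6-7 cols 5-6 -> outside (col miss)
  E: rows 2-6 cols 5-6 -> outside (col miss)
Winner: C at z=2

Answer: 2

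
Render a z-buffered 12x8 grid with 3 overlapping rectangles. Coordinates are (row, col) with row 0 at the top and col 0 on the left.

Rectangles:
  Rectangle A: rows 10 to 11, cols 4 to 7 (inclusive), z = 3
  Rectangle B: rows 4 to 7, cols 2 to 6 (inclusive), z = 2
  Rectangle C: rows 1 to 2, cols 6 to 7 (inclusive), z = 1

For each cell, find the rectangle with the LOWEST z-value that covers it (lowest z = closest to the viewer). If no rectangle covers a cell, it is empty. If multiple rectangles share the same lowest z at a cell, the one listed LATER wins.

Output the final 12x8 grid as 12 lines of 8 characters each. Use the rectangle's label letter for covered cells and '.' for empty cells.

........
......CC
......CC
........
..BBBBB.
..BBBBB.
..BBBBB.
..BBBBB.
........
........
....AAAA
....AAAA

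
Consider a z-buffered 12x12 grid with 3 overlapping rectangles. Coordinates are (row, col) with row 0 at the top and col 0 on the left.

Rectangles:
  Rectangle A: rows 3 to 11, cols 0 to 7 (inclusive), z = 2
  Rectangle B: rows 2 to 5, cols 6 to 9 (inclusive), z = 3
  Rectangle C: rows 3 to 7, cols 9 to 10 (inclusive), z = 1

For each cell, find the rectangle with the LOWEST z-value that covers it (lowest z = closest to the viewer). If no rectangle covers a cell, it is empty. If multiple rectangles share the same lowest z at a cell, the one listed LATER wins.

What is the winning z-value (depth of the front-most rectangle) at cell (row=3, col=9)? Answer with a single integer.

Answer: 1

Derivation:
Check cell (3,9):
  A: rows 3-11 cols 0-7 -> outside (col miss)
  B: rows 2-5 cols 6-9 z=3 -> covers; best now B (z=3)
  C: rows 3-7 cols 9-10 z=1 -> covers; best now C (z=1)
Winner: C at z=1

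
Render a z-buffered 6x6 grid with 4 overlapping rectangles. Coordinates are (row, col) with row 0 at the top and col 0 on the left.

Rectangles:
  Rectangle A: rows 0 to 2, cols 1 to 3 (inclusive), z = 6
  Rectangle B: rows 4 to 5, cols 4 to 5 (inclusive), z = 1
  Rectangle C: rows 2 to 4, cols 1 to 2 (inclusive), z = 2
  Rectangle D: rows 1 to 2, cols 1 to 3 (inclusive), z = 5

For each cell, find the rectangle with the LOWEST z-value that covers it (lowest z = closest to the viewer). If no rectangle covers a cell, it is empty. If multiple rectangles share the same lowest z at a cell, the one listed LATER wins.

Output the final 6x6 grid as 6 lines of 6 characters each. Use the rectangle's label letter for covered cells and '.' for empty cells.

.AAA..
.DDD..
.CCD..
.CC...
.CC.BB
....BB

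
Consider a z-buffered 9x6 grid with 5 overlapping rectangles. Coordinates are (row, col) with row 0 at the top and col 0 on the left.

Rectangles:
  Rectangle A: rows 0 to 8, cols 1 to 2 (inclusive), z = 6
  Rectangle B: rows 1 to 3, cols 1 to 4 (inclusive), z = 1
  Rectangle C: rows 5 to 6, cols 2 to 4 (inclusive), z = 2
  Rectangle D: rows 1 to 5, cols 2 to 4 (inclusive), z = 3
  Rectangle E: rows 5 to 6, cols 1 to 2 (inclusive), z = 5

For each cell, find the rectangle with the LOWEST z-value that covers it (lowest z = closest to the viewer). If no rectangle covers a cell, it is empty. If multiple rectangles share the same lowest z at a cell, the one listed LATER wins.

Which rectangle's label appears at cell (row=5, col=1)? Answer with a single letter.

Check cell (5,1):
  A: rows 0-8 cols 1-2 z=6 -> covers; best now A (z=6)
  B: rows 1-3 cols 1-4 -> outside (row miss)
  C: rows 5-6 cols 2-4 -> outside (col miss)
  D: rows 1-5 cols 2-4 -> outside (col miss)
  E: rows 5-6 cols 1-2 z=5 -> covers; best now E (z=5)
Winner: E at z=5

Answer: E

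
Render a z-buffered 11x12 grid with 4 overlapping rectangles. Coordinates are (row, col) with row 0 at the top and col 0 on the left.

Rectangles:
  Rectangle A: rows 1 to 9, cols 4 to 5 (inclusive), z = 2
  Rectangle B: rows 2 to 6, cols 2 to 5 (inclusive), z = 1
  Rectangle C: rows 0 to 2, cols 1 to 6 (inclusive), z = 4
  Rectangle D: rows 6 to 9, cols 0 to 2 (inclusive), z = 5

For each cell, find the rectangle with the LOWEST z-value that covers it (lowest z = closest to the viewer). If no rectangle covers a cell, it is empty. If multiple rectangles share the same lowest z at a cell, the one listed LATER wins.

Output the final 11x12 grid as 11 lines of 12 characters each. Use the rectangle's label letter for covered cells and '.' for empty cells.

.CCCCCC.....
.CCCAAC.....
.CBBBBC.....
..BBBB......
..BBBB......
..BBBB......
DDBBBB......
DDD.AA......
DDD.AA......
DDD.AA......
............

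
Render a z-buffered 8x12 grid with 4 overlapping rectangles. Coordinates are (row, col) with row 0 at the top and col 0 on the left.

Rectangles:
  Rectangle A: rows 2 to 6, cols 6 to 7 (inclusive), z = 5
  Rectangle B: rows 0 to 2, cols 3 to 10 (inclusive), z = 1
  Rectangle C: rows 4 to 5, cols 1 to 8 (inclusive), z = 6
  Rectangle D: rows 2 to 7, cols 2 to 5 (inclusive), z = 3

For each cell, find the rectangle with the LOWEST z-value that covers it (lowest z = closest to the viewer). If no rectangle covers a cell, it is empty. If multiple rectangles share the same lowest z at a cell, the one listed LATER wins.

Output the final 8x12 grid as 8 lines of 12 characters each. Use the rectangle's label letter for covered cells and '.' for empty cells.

...BBBBBBBB.
...BBBBBBBB.
..DBBBBBBBB.
..DDDDAA....
.CDDDDAAC...
.CDDDDAAC...
..DDDDAA....
..DDDD......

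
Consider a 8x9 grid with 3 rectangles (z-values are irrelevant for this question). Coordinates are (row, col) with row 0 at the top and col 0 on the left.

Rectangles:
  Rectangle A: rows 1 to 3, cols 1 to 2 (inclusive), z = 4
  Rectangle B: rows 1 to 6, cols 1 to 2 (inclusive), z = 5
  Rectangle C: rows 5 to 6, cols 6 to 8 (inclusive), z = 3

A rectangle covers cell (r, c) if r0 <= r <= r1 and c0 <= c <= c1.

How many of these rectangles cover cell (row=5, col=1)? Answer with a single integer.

Answer: 1

Derivation:
Check cell (5,1):
  A: rows 1-3 cols 1-2 -> outside (row miss)
  B: rows 1-6 cols 1-2 -> covers
  C: rows 5-6 cols 6-8 -> outside (col miss)
Count covering = 1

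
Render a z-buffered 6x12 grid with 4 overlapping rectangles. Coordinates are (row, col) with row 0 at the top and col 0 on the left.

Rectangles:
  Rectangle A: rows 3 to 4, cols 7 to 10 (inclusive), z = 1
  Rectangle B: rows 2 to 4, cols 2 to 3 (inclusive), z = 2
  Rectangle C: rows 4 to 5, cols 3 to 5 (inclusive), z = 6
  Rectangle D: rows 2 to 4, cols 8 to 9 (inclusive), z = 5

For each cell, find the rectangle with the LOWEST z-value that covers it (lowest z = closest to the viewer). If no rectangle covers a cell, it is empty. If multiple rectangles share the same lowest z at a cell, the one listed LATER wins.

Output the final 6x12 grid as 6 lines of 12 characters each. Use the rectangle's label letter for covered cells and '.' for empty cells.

............
............
..BB....DD..
..BB...AAAA.
..BBCC.AAAA.
...CCC......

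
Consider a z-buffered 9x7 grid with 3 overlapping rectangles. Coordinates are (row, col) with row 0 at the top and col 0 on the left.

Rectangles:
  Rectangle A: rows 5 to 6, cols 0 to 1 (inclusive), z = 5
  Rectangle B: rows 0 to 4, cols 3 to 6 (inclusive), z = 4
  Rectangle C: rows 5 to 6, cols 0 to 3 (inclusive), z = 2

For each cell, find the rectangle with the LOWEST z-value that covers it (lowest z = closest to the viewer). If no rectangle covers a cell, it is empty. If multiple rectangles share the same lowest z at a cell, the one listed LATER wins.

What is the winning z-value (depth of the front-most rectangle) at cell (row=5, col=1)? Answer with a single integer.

Answer: 2

Derivation:
Check cell (5,1):
  A: rows 5-6 cols 0-1 z=5 -> covers; best now A (z=5)
  B: rows 0-4 cols 3-6 -> outside (row miss)
  C: rows 5-6 cols 0-3 z=2 -> covers; best now C (z=2)
Winner: C at z=2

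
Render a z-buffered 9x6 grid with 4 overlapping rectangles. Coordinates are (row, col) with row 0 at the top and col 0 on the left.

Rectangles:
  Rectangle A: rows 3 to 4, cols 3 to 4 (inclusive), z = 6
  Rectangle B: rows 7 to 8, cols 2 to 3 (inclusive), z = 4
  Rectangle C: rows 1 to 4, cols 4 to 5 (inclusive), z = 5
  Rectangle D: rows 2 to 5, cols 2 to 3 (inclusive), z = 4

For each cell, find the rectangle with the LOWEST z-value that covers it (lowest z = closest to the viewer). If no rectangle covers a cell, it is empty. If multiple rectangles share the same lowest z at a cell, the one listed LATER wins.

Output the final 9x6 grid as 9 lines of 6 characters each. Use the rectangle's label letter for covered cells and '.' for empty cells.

......
....CC
..DDCC
..DDCC
..DDCC
..DD..
......
..BB..
..BB..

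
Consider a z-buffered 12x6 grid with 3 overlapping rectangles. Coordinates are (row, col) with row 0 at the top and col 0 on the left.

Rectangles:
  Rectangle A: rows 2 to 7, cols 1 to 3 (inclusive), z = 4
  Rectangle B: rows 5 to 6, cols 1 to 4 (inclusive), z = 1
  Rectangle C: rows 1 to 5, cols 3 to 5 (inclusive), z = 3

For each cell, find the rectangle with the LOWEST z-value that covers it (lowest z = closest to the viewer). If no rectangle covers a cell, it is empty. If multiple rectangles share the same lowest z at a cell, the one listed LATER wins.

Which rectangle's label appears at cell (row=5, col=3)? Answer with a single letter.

Check cell (5,3):
  A: rows 2-7 cols 1-3 z=4 -> covers; best now A (z=4)
  B: rows 5-6 cols 1-4 z=1 -> covers; best now B (z=1)
  C: rows 1-5 cols 3-5 z=3 -> covers; best now B (z=1)
Winner: B at z=1

Answer: B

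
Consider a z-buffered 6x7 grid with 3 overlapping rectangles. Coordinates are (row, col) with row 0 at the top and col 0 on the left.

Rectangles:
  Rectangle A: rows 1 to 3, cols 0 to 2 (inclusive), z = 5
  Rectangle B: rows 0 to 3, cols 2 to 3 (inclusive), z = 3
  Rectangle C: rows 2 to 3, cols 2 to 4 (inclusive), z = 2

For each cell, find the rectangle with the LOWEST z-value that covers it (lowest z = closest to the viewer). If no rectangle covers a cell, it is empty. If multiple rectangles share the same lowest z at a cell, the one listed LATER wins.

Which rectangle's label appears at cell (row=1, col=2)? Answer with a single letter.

Answer: B

Derivation:
Check cell (1,2):
  A: rows 1-3 cols 0-2 z=5 -> covers; best now A (z=5)
  B: rows 0-3 cols 2-3 z=3 -> covers; best now B (z=3)
  C: rows 2-3 cols 2-4 -> outside (row miss)
Winner: B at z=3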